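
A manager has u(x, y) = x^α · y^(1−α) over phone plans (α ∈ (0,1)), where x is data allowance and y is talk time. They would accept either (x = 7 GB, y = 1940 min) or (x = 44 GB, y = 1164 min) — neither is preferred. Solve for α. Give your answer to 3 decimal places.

Indifference: 7^α · 1940^(1−α) = 44^α · 1164^(1−α).
Rearrange to (7/44)^α = (1164/1940)^(1−α) and take logs: α·-1.838279 = (1−α)·-0.510826.
So α/(1−α) = (-0.510826)/(-1.838279) = 0.277883, and α = 0.277883/1.277883 ≈ 0.217.

α ≈ 0.217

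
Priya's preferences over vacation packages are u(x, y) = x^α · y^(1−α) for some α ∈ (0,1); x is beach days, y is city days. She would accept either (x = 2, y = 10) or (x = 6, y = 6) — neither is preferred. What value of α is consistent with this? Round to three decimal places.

α ≈ 0.317

The Cobb–Douglas utilities coincide, so 2^α·10^(1−α) = 6^α·6^(1−α).
(2/6)^α = (6/10)^(1−α); take logs: α·ln(2/6) = (1−α)·ln(6/10), i.e. α·-1.098612 = (1−α)·-0.510826.
So α/(1−α) = (-0.510826)/(-1.098612) = 0.464974, and α = 0.464974/1.464974 ≈ 0.317.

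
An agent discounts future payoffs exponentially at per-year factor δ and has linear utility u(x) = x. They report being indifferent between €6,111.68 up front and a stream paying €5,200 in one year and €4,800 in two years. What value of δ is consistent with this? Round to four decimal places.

The stream is worth 5200δ + 4800δ² today, so 5200δ + 4800δ² = 6111.68.
Rearranged: 4800δ² + 5200δ − 6111.68 = 0.
δ = (−5200 + √(5200² + 4·4800·6111.68)) / (2·4800) = (−5200 + √144384256.00) / 9600 ≈ 0.7100.

δ ≈ 0.7100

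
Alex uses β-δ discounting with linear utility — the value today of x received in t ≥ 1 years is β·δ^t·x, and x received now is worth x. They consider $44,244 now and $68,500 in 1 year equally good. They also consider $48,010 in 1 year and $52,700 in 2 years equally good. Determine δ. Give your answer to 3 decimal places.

Both payoffs in the second observation are in the future, so β drops out: δ^1·48010 = δ^2·52700 ⇒ δ = 48010/52700 = 0.91101.

δ ≈ 0.911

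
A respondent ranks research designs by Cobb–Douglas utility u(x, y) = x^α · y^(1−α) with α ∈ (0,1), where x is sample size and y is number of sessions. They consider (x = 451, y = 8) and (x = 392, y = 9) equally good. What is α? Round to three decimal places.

α ≈ 0.457

Set the two utilities equal: 451^α·8^(1−α) = 392^α·9^(1−α).
(451/392)^α = (9/8)^(1−α); take logs: α·ln(451/392) = (1−α)·ln(9/8), i.e. α·0.140205 = (1−α)·0.117783.
Thus α·(0.257988) = 0.117783, so α = 0.117783/0.257988 ≈ 0.457.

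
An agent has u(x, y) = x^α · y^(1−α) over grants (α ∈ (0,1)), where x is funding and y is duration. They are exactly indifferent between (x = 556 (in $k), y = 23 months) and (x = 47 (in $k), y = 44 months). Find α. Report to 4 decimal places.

Indifference: 556^α · 23^(1−α) = 47^α · 44^(1−α).
(556/47)^α = (44/23)^(1−α); take logs: α·ln(556/47) = (1−α)·ln(44/23), i.e. α·2.4706207 = (1−α)·0.6486954.
Thus α·(3.1193161) = 0.6486954, so α = 0.6486954/3.1193161 ≈ 0.2080.

α ≈ 0.2080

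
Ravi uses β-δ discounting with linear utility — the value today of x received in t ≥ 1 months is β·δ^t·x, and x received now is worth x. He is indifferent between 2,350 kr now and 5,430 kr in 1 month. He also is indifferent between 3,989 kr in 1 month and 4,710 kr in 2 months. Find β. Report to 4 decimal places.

β ≈ 0.5110

From the later pair, β·δ^1·3989 = β·δ^2·4710; dividing through, δ = 3989/4710 = 0.84692.
Now use the now-vs-future pair: 2350 = β·δ·5430 gives β = 2350/(0.84692·5430) ≈ 0.5110.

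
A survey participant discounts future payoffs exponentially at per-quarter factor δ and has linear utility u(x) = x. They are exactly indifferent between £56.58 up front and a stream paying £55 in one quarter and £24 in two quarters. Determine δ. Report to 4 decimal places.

The stream is worth 55δ + 24δ² today, so 55δ + 24δ² = 56.58.
Rearranged: 24δ² + 55δ − 56.58 = 0.
δ = (−55 + √(55² + 4·24·56.58)) / (2·24) = (−55 + √8456.68) / 48 ≈ 0.7700.

δ ≈ 0.7700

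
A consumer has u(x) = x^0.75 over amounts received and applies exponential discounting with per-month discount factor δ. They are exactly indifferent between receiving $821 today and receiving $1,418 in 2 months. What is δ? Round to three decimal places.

Indifference means u(821) = δ^2 · u(1418), so δ^2 = u(821)/u(1418).
With u(x) = x^0.75: δ^2 = 821^0.75/1418^0.75 = (821/1418)^0.75 = 0.66374.
Taking the square root: δ = 0.66374^(1/2) ≈ 0.815.

δ ≈ 0.815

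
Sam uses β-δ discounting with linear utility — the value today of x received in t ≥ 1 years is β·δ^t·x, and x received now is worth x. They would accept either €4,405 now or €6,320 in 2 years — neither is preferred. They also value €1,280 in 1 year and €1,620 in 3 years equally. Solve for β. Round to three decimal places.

β ≈ 0.882

The second indifference involves only future payoffs, so β cancels: β·δ^1·1280 = β·δ^3·1620, giving δ^2 = 1280/1620 = 0.79012, so δ = 0.88889.
Now use the now-vs-future pair: 4405 = β·δ^2·6320 gives β = 4405/(0.79012·6320) ≈ 0.882.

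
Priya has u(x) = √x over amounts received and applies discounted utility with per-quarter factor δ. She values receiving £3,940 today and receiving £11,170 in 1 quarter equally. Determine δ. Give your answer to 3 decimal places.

δ ≈ 0.594

Equating discounted utilities: u(3940) = δ·u(11170) ⇒ δ = u(3940)/u(11170).
Since u(x) = √x, δ = √(3940/11170) = 0.59391.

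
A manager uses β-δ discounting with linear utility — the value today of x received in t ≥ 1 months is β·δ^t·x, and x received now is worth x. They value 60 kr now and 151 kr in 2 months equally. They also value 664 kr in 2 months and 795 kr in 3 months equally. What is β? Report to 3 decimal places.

From the later pair, β·δ^2·664 = β·δ^3·795; dividing through, δ = 664/795 = 0.83522.
Substituting δ into 60 = β·δ^2·151: β = 60/(105.336) ≈ 0.570.

β ≈ 0.570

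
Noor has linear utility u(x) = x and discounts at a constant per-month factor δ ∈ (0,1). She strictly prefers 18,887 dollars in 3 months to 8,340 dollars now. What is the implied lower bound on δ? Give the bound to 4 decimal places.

Under u(x) = x this choice says 8340 < δ^3·18887.
Dividing by 18887: δ^3 > 0.44157. Both sides are positive, so the cube root keeps the direction.
δ > 0.44157^(1/3) = 0.7615.

δ > 0.7615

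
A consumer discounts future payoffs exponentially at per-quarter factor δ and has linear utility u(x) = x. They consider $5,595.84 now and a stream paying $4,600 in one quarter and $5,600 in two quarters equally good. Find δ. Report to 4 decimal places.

Equating present values: 5595.84 = 4600δ + 5600δ².
Rearranged: 5600δ² + 4600δ − 5595.84 = 0.
By the quadratic formula (taking the positive root), δ = (−4600 + √146506816.00) / 11200 ≈ 0.6700.

δ ≈ 0.6700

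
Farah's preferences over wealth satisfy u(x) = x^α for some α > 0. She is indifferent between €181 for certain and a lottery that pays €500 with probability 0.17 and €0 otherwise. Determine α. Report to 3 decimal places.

α ≈ 1.744

The lottery's expected utility is 0.17·u(500) + 0.83·u(0) = 0.17·500^α (since u(0) = 0 for α > 0).
Indifference: 181^α = 0.17·500^α, so (181/500)^α = 0.17.
Take logs: α = ln 0.17 / ln(181/500) ≈ 1.74386.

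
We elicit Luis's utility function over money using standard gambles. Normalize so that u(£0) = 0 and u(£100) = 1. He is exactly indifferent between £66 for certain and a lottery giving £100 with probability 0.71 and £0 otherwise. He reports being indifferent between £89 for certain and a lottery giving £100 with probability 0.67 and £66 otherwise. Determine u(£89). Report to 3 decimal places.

The first gamble pins u(£66): it must equal 0.71·1 + 0.29·0 = 0.71.
The second indifference gives u(£89) = 0.67·u(£100) + 0.33·u(£66) = 0.67·1.00 + 0.33·0.71 = 0.9043.

0.904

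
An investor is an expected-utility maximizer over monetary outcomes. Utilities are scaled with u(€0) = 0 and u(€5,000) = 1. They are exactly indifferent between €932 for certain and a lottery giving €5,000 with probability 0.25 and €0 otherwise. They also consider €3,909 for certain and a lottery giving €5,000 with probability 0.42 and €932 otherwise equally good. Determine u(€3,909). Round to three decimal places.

From the first indifference, u(€932) = 0.25·u(€5,000) + 0.75·u(€0) = 0.25·1 + 0.75·0 = 0.25.
Then u(€3,909) = 0.42·u(€5,000) + 0.58·u(€932) = 0.42·1.00 + 0.58·0.25 = 0.5650.

0.565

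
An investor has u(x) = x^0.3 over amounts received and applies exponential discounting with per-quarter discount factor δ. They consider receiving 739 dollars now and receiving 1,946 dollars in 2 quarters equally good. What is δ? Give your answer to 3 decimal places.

Indifference means u(739) = δ^2 · u(1946), so δ^2 = u(739)/u(1946).
With u(x) = x^0.3: δ^2 = 739^0.3/1946^0.3 = (739/1946)^0.3 = 0.74791.
Taking the square root: δ = 0.74791^(1/2) ≈ 0.865.

δ ≈ 0.865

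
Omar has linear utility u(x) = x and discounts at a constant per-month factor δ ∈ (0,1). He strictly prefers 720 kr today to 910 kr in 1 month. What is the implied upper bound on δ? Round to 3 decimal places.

δ < 0.791

The preference means 720 > δ·910.
So δ < 720/910 = 0.79121.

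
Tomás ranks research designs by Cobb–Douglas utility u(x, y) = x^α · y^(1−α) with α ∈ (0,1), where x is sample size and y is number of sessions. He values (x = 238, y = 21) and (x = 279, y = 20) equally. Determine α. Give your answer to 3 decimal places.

α ≈ 0.235

Indifference: 238^α · 21^(1−α) = 279^α · 20^(1−α).
Taking logs: α·ln 238 + (1−α)·ln 21 = α·ln 279 + (1−α)·ln 20, i.e. α·-0.158941 = (1−α)·-0.048790.
With A = -0.158941 and B = -0.048790: α·A = (1−α)·B, so α = B/(A+B) = -0.048790/-0.207731 ≈ 0.235.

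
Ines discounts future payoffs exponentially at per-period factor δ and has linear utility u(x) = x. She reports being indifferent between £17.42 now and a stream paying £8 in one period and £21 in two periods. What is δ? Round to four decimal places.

δ ≈ 0.7400

Present value of the stream is 8·δ + 21·δ². Indifference gives 8δ + 21δ² = 17.42.
So 21δ² + 8δ − 17.42 = 0.
By the quadratic formula (taking the positive root), δ = (−8 + √1527.28) / 42 ≈ 0.7400.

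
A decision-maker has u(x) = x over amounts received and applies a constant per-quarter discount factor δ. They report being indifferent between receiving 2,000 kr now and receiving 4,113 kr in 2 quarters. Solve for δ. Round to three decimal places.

δ ≈ 0.697

The payoff in 2 quarters is discounted by δ^2, so u(2000) = δ^2·u(4113) and δ^2 = u(2000)/u(4113).
With u(x) = x: δ^2 = 2000/4113 = 0.48626.
Taking the square root: δ = 0.48626^(1/2) ≈ 0.697.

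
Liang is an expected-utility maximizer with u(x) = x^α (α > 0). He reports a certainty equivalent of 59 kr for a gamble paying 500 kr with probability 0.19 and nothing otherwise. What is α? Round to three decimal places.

Since u(0) = 0, the lottery's EU is 0.19·500^α.
Indifference: 59^α = 0.19·500^α, so (59/500)^α = 0.19.
Take logs: α = ln 0.19 / ln(59/500) ≈ 0.77711.

α ≈ 0.777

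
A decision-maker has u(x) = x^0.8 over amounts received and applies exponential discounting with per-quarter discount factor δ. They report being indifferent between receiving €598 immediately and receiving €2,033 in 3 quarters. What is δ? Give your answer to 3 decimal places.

δ ≈ 0.722

The payoff in 3 quarters is discounted by δ^3, so u(598) = δ^3·u(2033) and δ^3 = u(598)/u(2033).
Since u(x) = x^0.8, δ^3 = (598/2033)^0.8 = 0.29415^0.8 = 0.37571.
Taking the cube root: δ = 0.37571^(1/3) ≈ 0.722.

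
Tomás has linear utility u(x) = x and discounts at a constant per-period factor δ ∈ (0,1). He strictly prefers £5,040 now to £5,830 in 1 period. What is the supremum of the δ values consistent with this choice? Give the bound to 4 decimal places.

The preference means 5040 > δ·5830.
Dividing through by 5830 gives δ < 0.86449.

δ < 0.8645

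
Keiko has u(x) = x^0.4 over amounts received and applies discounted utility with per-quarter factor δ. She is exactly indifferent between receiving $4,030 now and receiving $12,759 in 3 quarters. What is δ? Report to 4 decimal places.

δ ≈ 0.8576

Equating discounted utilities: u(4030) = δ^3·u(12759) ⇒ δ^3 = u(4030)/u(12759).
Since u(x) = x^0.4, δ^3 = (4030/12759)^0.4 = 0.31586^0.4 = 0.63066.
Hence δ = (0.63066)^(1/3) = 0.857561.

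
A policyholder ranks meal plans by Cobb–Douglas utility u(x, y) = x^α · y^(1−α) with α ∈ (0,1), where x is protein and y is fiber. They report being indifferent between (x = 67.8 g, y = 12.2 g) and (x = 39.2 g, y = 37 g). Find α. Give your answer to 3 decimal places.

Indifference: 67.8^α · 12.2^(1−α) = 39.2^α · 37^(1−α).
(67.8/39.2)^α = (37/12.2)^(1−α); take logs: α·ln(67.8/39.2) = (1−α)·ln(37/12.2), i.e. α·0.547885 = (1−α)·1.109482.
Thus α·(1.657367) = 1.109482, so α = 1.109482/1.657367 ≈ 0.669.

α ≈ 0.669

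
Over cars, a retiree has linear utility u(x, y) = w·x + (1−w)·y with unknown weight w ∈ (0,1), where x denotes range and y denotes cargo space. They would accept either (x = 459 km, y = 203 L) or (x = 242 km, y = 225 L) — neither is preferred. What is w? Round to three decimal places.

Indifference: w·459 + (1−w)·203 = w·242 + (1−w)·225.
w·(459−242) = (1−w)·(225−203), i.e. w·217 = (1−w)·22.
The marginal rate of substitution is 22/217, so w = 22/(217+22) = 0.092.

w = 0.092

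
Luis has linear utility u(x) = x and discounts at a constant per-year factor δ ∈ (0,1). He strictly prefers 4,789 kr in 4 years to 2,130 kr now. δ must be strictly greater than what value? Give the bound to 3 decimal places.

δ > 0.817

Comparing present values: 2130 < δ^4·4789.
Hence δ^4 > 2130/4789 = 0.44477, and x ↦ x^(1/4) is increasing on (0,∞).
δ > (2130/4789)^(1/4) ≈ 0.817.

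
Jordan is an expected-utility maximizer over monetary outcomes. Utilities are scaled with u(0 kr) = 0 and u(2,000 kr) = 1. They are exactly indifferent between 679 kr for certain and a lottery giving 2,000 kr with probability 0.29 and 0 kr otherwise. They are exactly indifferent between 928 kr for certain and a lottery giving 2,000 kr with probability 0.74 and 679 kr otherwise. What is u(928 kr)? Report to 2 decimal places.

0.82

The first gamble pins u(679 kr): it must equal 0.29·1 + 0.71·0 = 0.29.
The second indifference gives u(928 kr) = 0.74·u(2,000 kr) + 0.26·u(679 kr) = 0.74·1.00 + 0.26·0.29 = 0.8154.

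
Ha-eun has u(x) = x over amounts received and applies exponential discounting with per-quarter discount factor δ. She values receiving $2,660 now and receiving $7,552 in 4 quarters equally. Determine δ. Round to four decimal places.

δ ≈ 0.7704

Equating discounted utilities: u(2660) = δ^4·u(7552) ⇒ δ^4 = u(2660)/u(7552).
With u(x) = x: δ^4 = 2660/7552 = 0.35222.
Hence δ = (0.35222)^(1/4) = 0.770380.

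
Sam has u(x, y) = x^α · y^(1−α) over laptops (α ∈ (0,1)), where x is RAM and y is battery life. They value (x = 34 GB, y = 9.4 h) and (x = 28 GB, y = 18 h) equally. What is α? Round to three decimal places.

α ≈ 0.770

Indifference: 34^α · 9.4^(1−α) = 28^α · 18^(1−α).
Taking logs: α·ln 34 + (1−α)·ln 9.4 = α·ln 28 + (1−α)·ln 18, i.e. α·0.194156 = (1−α)·0.649662.
With A = 0.194156 and B = 0.649662: α·A = (1−α)·B, so α = B/(A+B) = 0.649662/0.843818 ≈ 0.770.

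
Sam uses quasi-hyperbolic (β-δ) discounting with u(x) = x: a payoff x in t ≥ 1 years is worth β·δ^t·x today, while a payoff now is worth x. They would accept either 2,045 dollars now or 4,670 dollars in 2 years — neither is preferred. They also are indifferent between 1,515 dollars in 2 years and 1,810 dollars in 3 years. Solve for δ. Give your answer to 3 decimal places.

δ ≈ 0.837

The second indifference involves only future payoffs, so β cancels: β·δ^2·1515 = β·δ^3·1810, giving δ = 1515/1810 = 0.83702.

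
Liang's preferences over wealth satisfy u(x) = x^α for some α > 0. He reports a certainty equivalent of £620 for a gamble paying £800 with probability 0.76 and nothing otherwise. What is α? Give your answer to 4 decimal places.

α ≈ 1.0767

The lottery's expected utility is 0.76·u(800) + 0.24·u(0) = 0.76·800^α (since u(0) = 0 for α > 0).
Equating: 620^α = 0.76·800^α, i.e. 0.7750^α = 0.76.
α = ln(0.76) / ln(620/800) = -0.2744368/-0.2548922 ≈ 1.0767.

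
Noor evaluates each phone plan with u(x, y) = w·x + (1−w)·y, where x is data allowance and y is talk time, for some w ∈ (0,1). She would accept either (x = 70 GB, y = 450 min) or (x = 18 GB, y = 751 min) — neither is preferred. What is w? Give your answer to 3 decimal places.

u(70,450) = u(18,751) means w·70 + (1−w)·450 = w·18 + (1−w)·751.
Collecting terms: w·52 = (1−w)·301.
So w/(1−w) = 301/52 = 5.7885, giving w = 301/(52+301) = 0.853.

w = 0.853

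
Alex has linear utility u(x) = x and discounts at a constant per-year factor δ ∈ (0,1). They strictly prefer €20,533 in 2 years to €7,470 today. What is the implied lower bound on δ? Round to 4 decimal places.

Comparing present values: 7470 < δ^2·20533.
So δ^2 > 7470/20533 = 0.36380; taking the square root of both positive sides preserves the inequality.
δ > 0.36380^(1/2) = 0.6032.

δ > 0.6032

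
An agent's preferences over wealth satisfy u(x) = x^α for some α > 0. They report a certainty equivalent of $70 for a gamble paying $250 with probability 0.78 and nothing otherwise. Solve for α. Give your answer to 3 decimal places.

α ≈ 0.195

The lottery's expected utility is 0.78·u(250) + 0.22·u(0) = 0.78·250^α (since u(0) = 0 for α > 0).
Setting u(70) equal to that: 70^α = 0.78·250^α ⇒ (70/250)^α = 0.78.
α = ln(0.78) / ln(70/250) = -0.248461/-1.272966 ≈ 0.195.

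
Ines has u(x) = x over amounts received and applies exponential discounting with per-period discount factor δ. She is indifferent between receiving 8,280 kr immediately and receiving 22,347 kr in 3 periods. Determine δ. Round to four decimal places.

Indifference means u(8280) = δ^3 · u(22347), so δ^3 = u(8280)/u(22347).
With u(x) = x: δ^3 = 8280/22347 = 0.37052.
Hence δ = (0.37052)^(1/3) = 0.718241.

δ ≈ 0.7182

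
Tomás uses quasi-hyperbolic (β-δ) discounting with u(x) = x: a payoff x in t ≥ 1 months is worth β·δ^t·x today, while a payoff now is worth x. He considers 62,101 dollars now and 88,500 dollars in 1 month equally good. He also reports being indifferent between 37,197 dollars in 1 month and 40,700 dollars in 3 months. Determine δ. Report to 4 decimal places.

From the later pair, β·δ^1·37197 = β·δ^3·40700; dividing through, δ^2 = 37197/40700 = 0.91393, so δ = 0.95600.

δ ≈ 0.9560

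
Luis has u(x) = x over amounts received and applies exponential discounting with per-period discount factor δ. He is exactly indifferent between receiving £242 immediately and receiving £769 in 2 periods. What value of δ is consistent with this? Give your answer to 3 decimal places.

Equating discounted utilities: u(242) = δ^2·u(769) ⇒ δ^2 = u(242)/u(769).
With u(x) = x: δ^2 = 242/769 = 0.31469.
Taking the square root: δ = 0.31469^(1/2) ≈ 0.561.

δ ≈ 0.561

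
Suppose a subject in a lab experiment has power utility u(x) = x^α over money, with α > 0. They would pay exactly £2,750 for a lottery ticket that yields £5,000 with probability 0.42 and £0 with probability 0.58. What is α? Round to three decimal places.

The lottery's expected utility is 0.42·u(5000) + 0.58·u(0) = 0.42·5000^α (since u(0) = 0 for α > 0).
Equating: 2750^α = 0.42·5000^α, i.e. 0.5500^α = 0.42.
Take logs: α = ln 0.42 / ln(2750/5000) ≈ 1.45107.

α ≈ 1.451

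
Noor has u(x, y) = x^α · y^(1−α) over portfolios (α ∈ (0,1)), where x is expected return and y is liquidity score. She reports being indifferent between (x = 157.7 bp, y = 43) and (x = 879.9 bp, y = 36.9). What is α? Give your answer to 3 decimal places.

α ≈ 0.082

The Cobb–Douglas utilities coincide, so 157.7^α·43^(1−α) = 879.9^α·36.9^(1−α).
Taking logs: α·ln 157.7 + (1−α)·ln 43 = α·ln 879.9 + (1−α)·ln 36.9, i.e. α·-1.719114 = (1−α)·-0.152989.
With A = -1.719114 and B = -0.152989: α·A = (1−α)·B, so α = B/(A+B) = -0.152989/-1.872103 ≈ 0.082.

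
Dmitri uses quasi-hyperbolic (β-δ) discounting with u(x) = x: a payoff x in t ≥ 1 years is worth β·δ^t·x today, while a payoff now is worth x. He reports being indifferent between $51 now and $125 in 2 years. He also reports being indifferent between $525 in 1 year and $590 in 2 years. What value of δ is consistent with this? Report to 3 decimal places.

δ ≈ 0.890

The second indifference involves only future payoffs, so β cancels: β·δ^1·525 = β·δ^2·590, giving δ = 525/590 = 0.88983.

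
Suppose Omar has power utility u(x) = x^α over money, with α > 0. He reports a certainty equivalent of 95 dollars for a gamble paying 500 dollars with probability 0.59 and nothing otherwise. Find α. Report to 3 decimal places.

Since u(0) = 0, the lottery's EU is 0.59·500^α.
Equating: 95^α = 0.59·500^α, i.e. 0.1900^α = 0.59.
α = ln(0.59) / ln(95/500) = -0.527633/-1.660731 ≈ 0.318.

α ≈ 0.318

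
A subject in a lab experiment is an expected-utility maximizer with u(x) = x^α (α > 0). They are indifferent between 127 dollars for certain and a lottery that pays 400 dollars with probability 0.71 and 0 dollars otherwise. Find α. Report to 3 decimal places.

The lottery's expected utility is 0.71·u(400) + 0.29·u(0) = 0.71·400^α (since u(0) = 0 for α > 0).
Indifference: 127^α = 0.71·400^α, so (127/400)^α = 0.71.
Taking logs: α·ln(127/400) = ln(0.71), so α = -0.342490 / -1.147277 ≈ 0.299.

α ≈ 0.299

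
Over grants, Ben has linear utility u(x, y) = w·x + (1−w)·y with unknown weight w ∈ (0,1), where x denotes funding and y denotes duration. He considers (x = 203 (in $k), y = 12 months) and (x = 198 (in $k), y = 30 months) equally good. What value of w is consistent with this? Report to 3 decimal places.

Equating utilities: w·203 + (1−w)·12 = w·198 + (1−w)·30.
Rearranging, 5·w − 18·(1−w) = 0.
The marginal rate of substitution is 18/5, so w = 18/(5+18) = 0.783.

w = 0.783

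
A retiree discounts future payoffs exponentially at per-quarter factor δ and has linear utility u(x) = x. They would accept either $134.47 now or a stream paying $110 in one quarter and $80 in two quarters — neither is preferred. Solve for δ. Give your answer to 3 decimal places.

δ ≈ 0.780

Present value of the stream is 110·δ + 80·δ². Indifference gives 110δ + 80δ² = 134.47.
Rearranged: 80δ² + 110δ − 134.47 = 0.
By the quadratic formula (taking the positive root), δ = (−110 + √55130.40) / 160 ≈ 0.780.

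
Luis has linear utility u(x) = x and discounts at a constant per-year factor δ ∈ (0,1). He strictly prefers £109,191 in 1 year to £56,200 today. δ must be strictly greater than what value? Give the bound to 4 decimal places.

δ > 0.5147

Comparing present values: 56200 < δ·109191.
Dividing through by 109191 gives δ > 0.51469.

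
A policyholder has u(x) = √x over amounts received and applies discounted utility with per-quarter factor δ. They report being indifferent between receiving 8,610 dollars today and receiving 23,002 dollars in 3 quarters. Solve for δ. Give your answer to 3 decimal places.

δ ≈ 0.849

The payoff in 3 quarters is discounted by δ^3, so u(8610) = δ^3·u(23002) and δ^3 = u(8610)/u(23002).
With u(x) = √x: δ^3 = √8610/√23002 = √(8610/23002) = 0.61181.
So δ = 0.61181^(1/3) ≈ 0.849.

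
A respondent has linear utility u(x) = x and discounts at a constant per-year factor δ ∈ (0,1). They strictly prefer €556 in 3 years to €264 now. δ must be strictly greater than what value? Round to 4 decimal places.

The preference means 264 < δ^3·556.
Dividing by 556: δ^3 > 0.47482. Both sides are positive, so the cube root keeps the direction.
δ > 0.47482^(1/3) = 0.7801.

δ > 0.7801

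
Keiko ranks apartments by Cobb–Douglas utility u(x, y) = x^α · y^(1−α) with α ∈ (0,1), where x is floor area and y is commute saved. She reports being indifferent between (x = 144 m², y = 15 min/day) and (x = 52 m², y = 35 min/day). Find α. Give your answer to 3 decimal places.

α ≈ 0.454

Indifference: 144^α · 15^(1−α) = 52^α · 35^(1−α).
Taking logs: α·ln 144 + (1−α)·ln 15 = α·ln 52 + (1−α)·ln 35, i.e. α·1.018570 = (1−α)·0.847298.
So α/(1−α) = (0.847298)/(1.018570) = 0.831851, and α = 0.831851/1.831851 ≈ 0.454.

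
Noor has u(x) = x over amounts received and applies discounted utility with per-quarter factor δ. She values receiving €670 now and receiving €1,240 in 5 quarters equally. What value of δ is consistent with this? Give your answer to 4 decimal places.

δ ≈ 0.8842

Equating discounted utilities: u(670) = δ^5·u(1240) ⇒ δ^5 = u(670)/u(1240).
With u(x) = x: δ^5 = 670/1240 = 0.54032.
Taking the 5th root: δ = 0.54032^(1/5) ≈ 0.8842.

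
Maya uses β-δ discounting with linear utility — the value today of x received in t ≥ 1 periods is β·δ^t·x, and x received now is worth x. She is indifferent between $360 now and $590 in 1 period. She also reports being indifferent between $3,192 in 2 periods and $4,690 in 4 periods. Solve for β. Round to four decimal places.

The second indifference involves only future payoffs, so β cancels: β·δ^2·3192 = β·δ^4·4690, giving δ^2 = 3192/4690 = 0.68060, so δ = 0.82498.
Substituting δ into 360 = β·δ·590: β = 360/(486.740) ≈ 0.7396.

β ≈ 0.7396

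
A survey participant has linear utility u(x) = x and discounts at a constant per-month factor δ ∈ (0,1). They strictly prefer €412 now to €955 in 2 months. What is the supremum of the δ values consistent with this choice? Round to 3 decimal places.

The preference means 412 > δ^2·955.
Dividing by 955: δ^2 < 0.43141. Both sides are positive, so the square root keeps the direction.
δ < (412/955)^(1/2) ≈ 0.657.

δ < 0.657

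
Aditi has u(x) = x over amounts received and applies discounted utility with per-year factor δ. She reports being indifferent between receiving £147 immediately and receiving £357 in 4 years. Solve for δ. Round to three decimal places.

δ ≈ 0.801

Equating discounted utilities: u(147) = δ^4·u(357) ⇒ δ^4 = u(147)/u(357).
With u(x) = x: δ^4 = 147/357 = 0.41176.
Hence δ = (0.41176)^(1/4) = 0.80105.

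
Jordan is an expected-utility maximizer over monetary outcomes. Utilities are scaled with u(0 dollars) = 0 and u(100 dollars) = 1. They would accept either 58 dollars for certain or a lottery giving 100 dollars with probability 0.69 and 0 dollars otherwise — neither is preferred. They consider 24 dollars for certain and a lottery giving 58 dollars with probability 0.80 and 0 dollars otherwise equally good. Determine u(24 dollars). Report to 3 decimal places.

From the first indifference, u(58 dollars) = 0.69·u(100 dollars) + 0.31·u(0 dollars) = 0.69·1 + 0.31·0 = 0.69.
The second indifference gives u(24 dollars) = 0.80·u(58 dollars) + 0.20·u(0 dollars) = 0.80·0.69 + 0.20·0.00 = 0.5520.

0.552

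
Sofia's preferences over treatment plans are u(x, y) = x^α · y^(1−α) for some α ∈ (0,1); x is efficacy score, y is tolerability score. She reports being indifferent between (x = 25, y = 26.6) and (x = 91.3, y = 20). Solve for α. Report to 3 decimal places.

Set the two utilities equal: 25^α·26.6^(1−α) = 91.3^α·20^(1−α).
Rearrange to (25/91.3)^α = (20/26.6)^(1−α) and take logs: α·-1.295275 = (1−α)·-0.285179.
Thus α·(-1.580454) = -0.285179, so α = -0.285179/-1.580454 ≈ 0.180.

α ≈ 0.180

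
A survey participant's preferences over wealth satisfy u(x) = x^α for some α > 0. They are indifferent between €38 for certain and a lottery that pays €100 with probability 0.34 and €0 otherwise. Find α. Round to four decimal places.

The lottery's expected utility is 0.34·u(100) + 0.66·u(0) = 0.34·100^α (since u(0) = 0 for α > 0).
Setting u(38) equal to that: 38^α = 0.34·100^α ⇒ (38/100)^α = 0.34.
Take logs: α = ln 0.34 / ln(38/100) ≈ 1.114952.

α ≈ 1.1150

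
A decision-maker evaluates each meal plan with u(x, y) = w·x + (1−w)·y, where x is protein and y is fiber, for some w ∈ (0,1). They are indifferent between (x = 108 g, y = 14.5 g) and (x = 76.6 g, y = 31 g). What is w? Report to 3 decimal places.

u(108,14.5) = u(76.6,31) means w·108 + (1−w)·14.5 = w·76.6 + (1−w)·31.
Rearranging, 31.4·w − 16.5·(1−w) = 0.
So w/(1−w) = 16.5/31.4 = 0.5255, giving w = 16.5/(31.4+16.5) = 0.344.

w = 0.344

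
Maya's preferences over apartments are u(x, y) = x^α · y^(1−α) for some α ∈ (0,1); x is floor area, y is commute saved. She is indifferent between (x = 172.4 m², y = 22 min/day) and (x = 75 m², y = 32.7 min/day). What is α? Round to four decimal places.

The Cobb–Douglas utilities coincide, so 172.4^α·22^(1−α) = 75^α·32.7^(1−α).
(172.4/75)^α = (32.7/22)^(1−α); take logs: α·ln(172.4/75) = (1−α)·ln(32.7/22), i.e. α·0.8323292 = (1−α)·0.3963326.
With A = 0.8323292 and B = 0.3963326: α·A = (1−α)·B, so α = B/(A+B) = 0.3963326/1.2286618 ≈ 0.3226.

α ≈ 0.3226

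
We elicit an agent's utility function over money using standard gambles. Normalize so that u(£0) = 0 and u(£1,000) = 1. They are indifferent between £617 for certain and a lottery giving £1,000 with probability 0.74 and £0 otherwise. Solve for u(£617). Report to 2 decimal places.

0.74

u(£617) equals the lottery's expected utility: 0.74·1 + 0.26·0 = 0.74.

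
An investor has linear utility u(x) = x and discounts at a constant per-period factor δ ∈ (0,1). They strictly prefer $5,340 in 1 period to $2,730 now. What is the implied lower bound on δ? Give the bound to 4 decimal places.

δ > 0.5112

Comparing present values: 2730 < δ·5340.
So δ > 2730/5340 = 0.51124.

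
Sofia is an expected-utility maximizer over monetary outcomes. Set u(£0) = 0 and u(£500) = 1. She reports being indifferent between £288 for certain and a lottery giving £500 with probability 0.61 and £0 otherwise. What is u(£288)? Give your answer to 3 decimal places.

u(£288) equals the lottery's expected utility: 0.61·1 + 0.39·0 = 0.61.

0.610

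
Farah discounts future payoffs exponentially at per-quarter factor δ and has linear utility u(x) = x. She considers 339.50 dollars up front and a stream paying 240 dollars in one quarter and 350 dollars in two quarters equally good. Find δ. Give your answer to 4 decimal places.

δ ≈ 0.7000

The stream is worth 240δ + 350δ² today, so 240δ + 350δ² = 339.50.
That is, 350δ² + 240δ − 339.50 = 0, a quadratic in δ.
δ = (−240 + √(240² + 4·350·339.50)) / (2·350) = (−240 + √532900.00) / 700 ≈ 0.7000.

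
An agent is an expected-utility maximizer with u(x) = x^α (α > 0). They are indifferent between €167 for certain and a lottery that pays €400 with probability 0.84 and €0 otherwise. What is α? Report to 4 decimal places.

α ≈ 0.1996

EU(lottery) = 0.84·400^α + 0.16·0 = 0.84·400^α.
Equating: 167^α = 0.84·400^α, i.e. 0.4175^α = 0.84.
α = ln(0.84) / ln(167/400) = -0.1743534/-0.8734707 ≈ 0.1996.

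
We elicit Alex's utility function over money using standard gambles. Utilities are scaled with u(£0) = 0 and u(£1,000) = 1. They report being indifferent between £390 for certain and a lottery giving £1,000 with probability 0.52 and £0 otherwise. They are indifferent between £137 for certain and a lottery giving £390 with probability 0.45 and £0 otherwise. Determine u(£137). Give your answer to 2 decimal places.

First, u(£390) = 0.52·u(£1,000) + 0.48·u(£0) = 0.52.
The second indifference gives u(£137) = 0.45·u(£390) + 0.55·u(£0) = 0.45·0.52 + 0.55·0.00 = 0.2340.

0.23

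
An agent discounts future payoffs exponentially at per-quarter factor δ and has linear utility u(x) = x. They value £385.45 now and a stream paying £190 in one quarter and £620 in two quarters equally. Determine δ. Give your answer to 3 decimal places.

Present value of the stream is 190·δ + 620·δ². Indifference gives 190δ + 620δ² = 385.45.
That is, 620δ² + 190δ − 385.45 = 0, a quadratic in δ.
δ = (−190 + √(190² + 4·620·385.45)) / (2·620) = (−190 + √992016.00) / 1240 ≈ 0.650.

δ ≈ 0.650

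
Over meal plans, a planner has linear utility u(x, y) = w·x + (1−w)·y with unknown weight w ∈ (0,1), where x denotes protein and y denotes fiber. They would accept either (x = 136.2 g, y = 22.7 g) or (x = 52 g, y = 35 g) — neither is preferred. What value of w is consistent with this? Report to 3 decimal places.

Indifference: w·136.2 + (1−w)·22.7 = w·52 + (1−w)·35.
Rearranging, 84.2·w − 12.3·(1−w) = 0.
So w/(1−w) = 12.3/84.2 = 0.1461, giving w = 12.3/(84.2+12.3) = 0.127.

w = 0.127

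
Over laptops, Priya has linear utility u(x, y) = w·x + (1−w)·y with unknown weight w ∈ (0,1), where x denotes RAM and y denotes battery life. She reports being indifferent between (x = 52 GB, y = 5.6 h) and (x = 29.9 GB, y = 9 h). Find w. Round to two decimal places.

w = 0.13

Indifference: w·52 + (1−w)·5.6 = w·29.9 + (1−w)·9.
Rearranging, 22.1·w − 3.4·(1−w) = 0.
So w/(1−w) = 3.4/22.1 = 0.1538, giving w = 3.4/(22.1+3.4) = 0.13.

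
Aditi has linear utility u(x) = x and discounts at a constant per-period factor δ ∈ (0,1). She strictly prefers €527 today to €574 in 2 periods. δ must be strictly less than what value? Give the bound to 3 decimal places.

δ < 0.958

Comparing present values: 527 > δ^2·574.
Dividing by 574: δ^2 < 0.91812. Both sides are positive, so the square root keeps the direction.
δ < 0.91812^(1/2) = 0.958.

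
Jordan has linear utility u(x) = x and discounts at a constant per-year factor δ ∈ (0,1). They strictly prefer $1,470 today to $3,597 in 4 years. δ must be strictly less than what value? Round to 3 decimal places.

δ < 0.800

Under u(x) = x this choice says 1470 > δ^4·3597.
Dividing by 3597: δ^4 < 0.40867. Both sides are positive, so the 4th root keeps the direction.
δ < (1470/3597)^(1/4) ≈ 0.800.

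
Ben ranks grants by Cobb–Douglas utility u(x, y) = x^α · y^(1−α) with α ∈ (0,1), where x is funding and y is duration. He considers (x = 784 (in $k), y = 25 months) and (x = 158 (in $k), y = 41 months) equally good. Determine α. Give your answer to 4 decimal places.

α ≈ 0.2360

The Cobb–Douglas utilities coincide, so 784^α·25^(1−α) = 158^α·41^(1−α).
(784/158)^α = (41/25)^(1−α); take logs: α·ln(784/158) = (1−α)·ln(41/25), i.e. α·1.6018140 = (1−α)·0.4946962.
With A = 1.6018140 and B = 0.4946962: α·A = (1−α)·B, so α = B/(A+B) = 0.4946962/2.0965102 ≈ 0.2360.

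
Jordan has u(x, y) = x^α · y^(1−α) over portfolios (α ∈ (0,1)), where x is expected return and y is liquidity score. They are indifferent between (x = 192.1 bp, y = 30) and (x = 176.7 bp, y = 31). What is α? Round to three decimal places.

Set the two utilities equal: 192.1^α·30^(1−α) = 176.7^α·31^(1−α).
(192.1/176.7)^α = (31/30)^(1−α); take logs: α·ln(192.1/176.7) = (1−α)·ln(31/30), i.e. α·0.083563 = (1−α)·0.032790.
Thus α·(0.116353) = 0.032790, so α = 0.032790/0.116353 ≈ 0.282.

α ≈ 0.282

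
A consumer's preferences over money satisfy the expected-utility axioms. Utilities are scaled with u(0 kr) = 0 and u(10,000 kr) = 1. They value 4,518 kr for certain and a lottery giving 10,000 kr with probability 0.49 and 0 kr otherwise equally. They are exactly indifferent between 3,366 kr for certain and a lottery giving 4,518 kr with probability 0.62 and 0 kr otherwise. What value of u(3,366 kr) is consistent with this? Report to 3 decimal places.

The first gamble pins u(4,518 kr): it must equal 0.49·1 + 0.51·0 = 0.49.
Chaining: u(3,366 kr) = 0.62·0.49 + 0.38·0.00 = 0.3038.

0.304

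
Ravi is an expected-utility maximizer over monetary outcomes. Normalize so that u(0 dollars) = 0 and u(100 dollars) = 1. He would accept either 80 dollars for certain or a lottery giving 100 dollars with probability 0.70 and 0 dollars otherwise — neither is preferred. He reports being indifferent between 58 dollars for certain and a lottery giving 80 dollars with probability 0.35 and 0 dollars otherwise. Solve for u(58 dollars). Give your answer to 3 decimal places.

0.245

From the first indifference, u(80 dollars) = 0.70·u(100 dollars) + 0.30·u(0 dollars) = 0.70·1 + 0.30·0 = 0.70.
Chaining: u(58 dollars) = 0.35·0.70 + 0.65·0.00 = 0.2450.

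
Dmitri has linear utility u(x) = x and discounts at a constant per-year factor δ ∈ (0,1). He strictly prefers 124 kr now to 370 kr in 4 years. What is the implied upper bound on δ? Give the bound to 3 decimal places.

The preference means 124 > δ^4·370.
Dividing by 370: δ^4 < 0.33514. Both sides are positive, so the 4th root keeps the direction.
δ < 0.33514^(1/4) = 0.761.

δ < 0.761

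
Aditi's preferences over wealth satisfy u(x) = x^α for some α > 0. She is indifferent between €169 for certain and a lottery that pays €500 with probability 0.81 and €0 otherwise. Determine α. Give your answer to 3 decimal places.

The lottery's expected utility is 0.81·u(500) + 0.19·u(0) = 0.81·500^α (since u(0) = 0 for α > 0).
Indifference: 169^α = 0.81·500^α, so (169/500)^α = 0.81.
Take logs: α = ln 0.81 / ln(169/500) ≈ 0.19426.

α ≈ 0.194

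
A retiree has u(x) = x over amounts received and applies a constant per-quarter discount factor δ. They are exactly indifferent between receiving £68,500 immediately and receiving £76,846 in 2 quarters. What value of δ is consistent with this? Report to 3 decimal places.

δ ≈ 0.944

The payoff in 2 quarters is discounted by δ^2, so u(68500) = δ^2·u(76846) and δ^2 = u(68500)/u(76846).
With u(x) = x: δ^2 = 68500/76846 = 0.89139.
Hence δ = (0.89139)^(1/2) = 0.94414.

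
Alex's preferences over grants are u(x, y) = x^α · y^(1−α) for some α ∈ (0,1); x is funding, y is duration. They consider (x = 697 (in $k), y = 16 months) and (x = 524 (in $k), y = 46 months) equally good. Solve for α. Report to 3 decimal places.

α ≈ 0.787

The Cobb–Douglas utilities coincide, so 697^α·16^(1−α) = 524^α·46^(1−α).
(697/524)^α = (46/16)^(1−α); take logs: α·ln(697/524) = (1−α)·ln(46/16), i.e. α·0.285294 = (1−α)·1.056053.
So α/(1−α) = (1.056053)/(0.285294) = 3.701631, and α = 3.701631/4.701631 ≈ 0.787.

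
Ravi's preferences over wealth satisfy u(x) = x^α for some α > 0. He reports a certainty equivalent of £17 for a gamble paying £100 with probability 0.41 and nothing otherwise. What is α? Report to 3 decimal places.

Since u(0) = 0, the lottery's EU is 0.41·100^α.
Indifference: 17^α = 0.41·100^α, so (17/100)^α = 0.41.
Taking logs: α·ln(17/100) = ln(0.41), so α = -0.891598 / -1.771957 ≈ 0.503.

α ≈ 0.503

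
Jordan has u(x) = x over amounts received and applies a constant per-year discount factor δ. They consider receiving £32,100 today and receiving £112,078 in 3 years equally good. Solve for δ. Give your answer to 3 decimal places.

δ ≈ 0.659

Indifference means u(32100) = δ^3 · u(112078), so δ^3 = u(32100)/u(112078).
With u(x) = x: δ^3 = 32100/112078 = 0.28641.
So δ = 0.28641^(1/3) ≈ 0.659.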